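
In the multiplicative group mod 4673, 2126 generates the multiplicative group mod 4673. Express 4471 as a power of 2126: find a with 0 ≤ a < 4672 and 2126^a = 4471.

1435

Baby-step giant-step with m = ceil(sqrt(4672)) = 69.
Baby table (2126^j mod 4673 for j=0..68):
  0:1  1:2126  2:1085  3:2921  4:4302  5:991  6:4016  7:445
  8:2124  9:1506  10:751  11:3133  12:1733  13:2034  14:1759  15:1234
  16:1931  17:2412  18:1631  19:140  20:3241  21:2364  22:2389  23:4136
  24:3223  25:1480  26:1551  27:2961  28:555  29:2334  30:4031  31:4297
  32:4380  33:3264  34:4532  35:3979  36:1224  37:4036  38:908  39:459
  40:3850  41:2677  42:4261  43:2612  44:1588  45:2182  46:3316  47:2932
  48:4323  49:3580  50:3436  51:1037  52:3679  53:3625  54:973  55:3132
  56:4280  57:949  58:3511  59:1605  60:940  61:3069  62:1186  63:2689
  64:1735  65:1613  66:3929  67:2403  68:1189
Giant step factor: 2126^(-69) ≡ 4606 (mod 4673).
Scan 4471·4606^i mod 4673 for i = 0, 1, …:
  i=0: 4471   i=1: 4188   i=2: 4457   i=3: 453
  i=4: 2360   i=5: 762   i=6: 349   i=7: 4655
  i=8: 1206   i=9: 3312     …   i=19: 23
  i=20: 3132
Match at i=20, j=55: a = 20·69 + 55 = 1435.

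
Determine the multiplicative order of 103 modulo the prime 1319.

The order of 103 must divide p − 1 = 1318 = 2 · 659.
Divisors: 1, 2, 659, 1318.
Check each in increasing order: 103^1 ≡ 103;  103^2 ≡ 57;  103^659 ≡ 1318;  103^1318 ≡ 1.
Smallest exponent giving 1 is 1318.

1318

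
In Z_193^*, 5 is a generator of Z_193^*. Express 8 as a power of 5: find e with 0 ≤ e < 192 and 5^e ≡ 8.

102

Baby-step giant-step with m = ceil(sqrt(192)) = 14.
Baby table (5^j mod 193 for j=0..13):
  0:1  1:5  2:25  3:125  4:46  5:37  6:185  7:153
  8:186  9:158  10:18  11:90  12:64  13:127
Giant step factor: 5^(-14) ≡ 162 (mod 193).
Scan 8·162^i mod 193 for i = 0, 1, …:
  i=0: 8   i=1: 138   i=2: 161   i=3: 27
  i=4: 128   i=5: 85   i=6: 67   i=7: 46
Match at i=7, j=4: e = 7·14 + 4 = 102.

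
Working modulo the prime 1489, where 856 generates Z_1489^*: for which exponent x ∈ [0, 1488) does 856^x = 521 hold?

222

Baby-step giant-step with m = ceil(sqrt(1488)) = 39.
Baby table (856^j mod 1489 for j=0..38):
  0:1  1:856  2:148  3:123  4:1058  5:336  6:239  7:591
  8:1125  9:1106  10:1221  11:1387  12:539  13:1283  14:855  15:781
  16:1464  17:935  18:767  19:1392  20:352  21:534  22:1470  23:115
  24:166  25:641  26:744  27:1061  28:1415  29:683  30:960  31:1321
  32:625  33:449  34:182  35:936  36:134  37:51  38:475
Giant step factor: 856^(-39) ≡ 665 (mod 1489).
Scan 521·665^i mod 1489 for i = 0, 1, …:
  i=0: 521   i=1: 1017   i=2: 299   i=3: 798
  i=4: 586   i=5: 1061
Match at i=5, j=27: x = 5·39 + 27 = 222.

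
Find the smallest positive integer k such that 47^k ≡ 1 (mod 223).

111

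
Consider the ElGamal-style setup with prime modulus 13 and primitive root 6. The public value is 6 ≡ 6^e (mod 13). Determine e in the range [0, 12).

1

Successive powers of 6 modulo 13:
  6^0=1  6^1=6
So 6^1 ≡ 6 (mod 13), giving e = 1.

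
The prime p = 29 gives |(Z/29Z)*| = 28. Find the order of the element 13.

The order of 13 must divide p − 1 = 28 = 2^2 · 7.
Divisors: 1, 2, 4, 7, 14, 28.
Check each in increasing order: 13^1 ≡ 13;  13^2 ≡ 24;  13^4 ≡ 25;  13^7 ≡ 28;  13^14 ≡ 1.
Smallest exponent giving 1 is 14.

14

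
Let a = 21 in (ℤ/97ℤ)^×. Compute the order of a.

96

The order of 21 must divide p − 1 = 96 = 2^5 · 3.
Divisors: 1, 2, 3, 4, 6, 8, 12, 16, 24, 32, 48, 96.
Check each in increasing order: 21^1 ≡ 21;  21^2 ≡ 53;  21^3 ≡ 46;  21^4 ≡ 93;  21^6 ≡ 79;  21^8 ≡ 16;  21^12 ≡ 33;  21^16 ≡ 62;  21^24 ≡ 22;  21^32 ≡ 61;  21^48 ≡ 96;  21^96 ≡ 1.
Smallest exponent giving 1 is 96.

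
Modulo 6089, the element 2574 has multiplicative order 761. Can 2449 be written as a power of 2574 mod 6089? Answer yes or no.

2449 ∈ ⟨2574⟩ iff 2449^761 ≡ 1 (mod 6089), since |⟨2574⟩| = 761.
2449^761 mod 6089 = 5634.
Since 5634 ≠ 1, 2449 does not lie in the subgroup.

no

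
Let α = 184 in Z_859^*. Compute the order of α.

429

The order of 184 must divide p − 1 = 858 = 2 · 3 · 11 · 13.
Divisors: 1, 2, 3, 6, 11, 13, 22, 26, 33, 39, 66, 78, 143, 286, 429, 858.
Check each in increasing order: 184^1 ≡ 184;  184^2 ≡ 355;  184^3 ≡ 36;  184^6 ≡ 437;  184^11 ≡ 501;  184^13 ≡ 42;  184^22 ≡ 173;  184^26 ≡ 46;  184^33 ≡ 773;  184^39 ≡ 214;  184^66 ≡ 524;  184^78 ≡ 269;  184^143 ≡ 598;  184^286 ≡ 260;  184^429 ≡ 1.
Smallest exponent giving 1 is 429.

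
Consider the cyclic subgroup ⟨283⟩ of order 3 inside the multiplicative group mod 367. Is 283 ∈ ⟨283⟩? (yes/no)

⟨283⟩ has order 3; its elements mod 367 are {1, 83, 283}.
283 is in this set.

yes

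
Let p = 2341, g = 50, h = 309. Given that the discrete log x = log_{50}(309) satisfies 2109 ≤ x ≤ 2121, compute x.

2115

Compute 50^2109 mod 2341 = 1378, then multiply by 50 repeatedly:
  50^2109=1378  50^2110=1011  50^2111=1389  50^2112=1561  50^2113=797
  50^2114=53  50^2115=309
Found 309 at exponent 2115.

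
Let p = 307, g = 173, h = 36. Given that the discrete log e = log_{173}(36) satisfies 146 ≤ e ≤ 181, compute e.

150

Compute 173^146 mod 307 = 28, then multiply by 173 repeatedly:
  173^146=28  173^147=239  173^148=209  173^149=238  173^150=36
Found 36 at exponent 150.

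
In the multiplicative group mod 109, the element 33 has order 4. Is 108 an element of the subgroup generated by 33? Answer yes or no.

108 ∈ ⟨33⟩ iff 108^4 ≡ 1 (mod 109), since |⟨33⟩| = 4.
108^4 mod 109 = 1.
Since 1 = 1, 108 lies in the subgroup.

yes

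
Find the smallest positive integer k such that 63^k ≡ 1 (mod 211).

14

The order of 63 must divide p − 1 = 210 = 2 · 3 · 5 · 7.
Divisors: 1, 2, 3, 5, 6, 7, 10, 14, 15, 21, 30, 35, 42, 70, 105, 210.
Check each in increasing order: 63^1 ≡ 63;  63^2 ≡ 171;  63^3 ≡ 12;  63^5 ≡ 153;  63^6 ≡ 144;  63^7 ≡ 210;  63^10 ≡ 199;  63^14 ≡ 1.
Smallest exponent giving 1 is 14.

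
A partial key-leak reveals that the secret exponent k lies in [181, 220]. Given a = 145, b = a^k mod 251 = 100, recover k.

210

Compute 145^181 mod 251 = 116, then multiply by 145 repeatedly:
  145^181=116  145^182=3  145^183=184  145^184=74  145^185=188
  145^186=152  145^187=203  145^188=68  145^189=71  145^190=4
  145^191=78  145^192=15  145^193=167  145^194=119  145^195=187
  145^196=7  145^197=11  145^198=89  145^199=104  145^200=20
  145^201=139  145^202=75  145^203=82  145^204=93  145^205=182
  145^206=35  145^207=55  145^208=194  145^209=18  145^210=100
Found 100 at exponent 210.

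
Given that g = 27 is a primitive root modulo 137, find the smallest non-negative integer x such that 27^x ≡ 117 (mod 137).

Baby-step giant-step with m = ceil(sqrt(136)) = 12.
Baby table (27^j mod 137 for j=0..11):
  0:1  1:27  2:44  3:92  4:18  5:75  6:107  7:12
  8:50  9:117  10:8  11:79
Giant step factor: 27^(-12) ≡ 65 (mod 137).
Scan 117·65^i mod 137 for i = 0, 1, …:
  i=0: 117
Match at i=0, j=9: x = 0·12 + 9 = 9.

9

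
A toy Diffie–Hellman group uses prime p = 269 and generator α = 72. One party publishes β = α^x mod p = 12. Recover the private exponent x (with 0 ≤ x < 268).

163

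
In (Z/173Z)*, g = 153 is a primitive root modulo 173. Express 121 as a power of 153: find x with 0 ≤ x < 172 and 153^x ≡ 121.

Baby-step giant-step with m = ceil(sqrt(172)) = 14.
Baby table (153^j mod 173 for j=0..13):
  0:1  1:153  2:54  3:131  4:148  5:154  6:34  7:12
  8:106  9:129  10:15  11:46  12:118  13:62
Giant step factor: 153^(-14) ≡ 167 (mod 173).
Scan 121·167^i mod 173 for i = 0, 1, …:
  i=0: 121   i=1: 139   i=2: 31   i=3: 160
  i=4: 78   i=5: 51   i=6: 40   i=7: 106
Match at i=7, j=8: x = 7·14 + 8 = 106.

106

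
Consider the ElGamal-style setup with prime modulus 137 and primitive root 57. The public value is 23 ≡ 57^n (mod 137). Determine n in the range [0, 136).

Baby-step giant-step with m = ceil(sqrt(136)) = 12.
Baby table (57^j mod 137 for j=0..11):
  0:1  1:57  2:98  3:106  4:14  5:113  6:2  7:114
  8:59  9:75  10:28  11:89
Giant step factor: 57^(-12) ≡ 103 (mod 137).
Scan 23·103^i mod 137 for i = 0, 1, …:
  i=0: 23   i=1: 40   i=2: 10   i=3: 71
  i=4: 52   i=5: 13   i=6: 106
Match at i=6, j=3: n = 6·12 + 3 = 75.

75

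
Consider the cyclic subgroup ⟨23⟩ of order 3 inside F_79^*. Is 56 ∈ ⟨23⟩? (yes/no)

no

⟨23⟩ has order 3; its elements mod 79 are {1, 23, 55}.
56 is not in this set.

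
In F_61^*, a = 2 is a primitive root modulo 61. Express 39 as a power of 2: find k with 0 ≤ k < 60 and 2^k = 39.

Baby-step giant-step with m = ceil(sqrt(60)) = 8.
Baby table (2^j mod 61 for j=0..7):
  0:1  1:2  2:4  3:8  4:16  5:32  6:3  7:6
Giant step factor: 2^(-8) ≡ 56 (mod 61).
Scan 39·56^i mod 61 for i = 0, 1, …:
  i=0: 39   i=1: 49   i=2: 60   i=3: 5
  i=4: 36   i=5: 3
Match at i=5, j=6: k = 5·8 + 6 = 46.

46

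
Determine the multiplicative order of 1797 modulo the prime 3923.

The order of 1797 must divide p − 1 = 3922 = 2 · 37 · 53.
Divisors: 1, 2, 37, 53, 74, 106, 1961, 3922.
Check each in increasing order: 1797^1 ≡ 1797;  1797^2 ≡ 580;  1797^37 ≡ 1465;  1797^53 ≡ 2092;  1797^74 ≡ 344;  1797^106 ≡ 2319;  1797^1961 ≡ 1.
Smallest exponent giving 1 is 1961.

1961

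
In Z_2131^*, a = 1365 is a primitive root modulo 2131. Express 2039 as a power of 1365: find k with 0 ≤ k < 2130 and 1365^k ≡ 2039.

1531

Baby-step giant-step with m = ceil(sqrt(2130)) = 47.
Baby table (1365^j mod 2131 for j=0..46):
  0:1  1:1365  2:731  3:507  4:1611  5:1954  6:1329  7:604
  8:1894  9:407  10:1495  11:1308  12:1773  13:1460  14:415  15:1760
  16:763  17:1567  18:1562  19:1130  20:1737  21:1333  22:1802  23:556
  24:304  25:1546  26:600  27:696  28:1745  29:1598  30:1257  31:350
  32:406  33:130  34:577  35:1266  36:1980  37:592  38:431  39:159
  40:1804  41:1155  42:1766  43:429  44:1691  45:342  46:141
Giant step factor: 1365^(-47) ≡ 1749 (mod 2131).
Scan 2039·1749^i mod 2131 for i = 0, 1, …:
  i=0: 2039   i=1: 1048   i=2: 292   i=3: 1399
  i=4: 463   i=5: 7   i=6: 1588   i=7: 719
  i=8: 241   i=9: 1702     …   i=31: 980
  i=32: 696
Match at i=32, j=27: k = 32·47 + 27 = 1531.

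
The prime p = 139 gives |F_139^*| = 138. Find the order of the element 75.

The order of 75 must divide p − 1 = 138 = 2 · 3 · 23.
Divisors: 1, 2, 3, 6, 23, 46, 69, 138.
Check each in increasing order: 75^1 ≡ 75;  75^2 ≡ 65;  75^3 ≡ 10;  75^6 ≡ 100;  75^23 ≡ 138;  75^46 ≡ 1.
Smallest exponent giving 1 is 46.

46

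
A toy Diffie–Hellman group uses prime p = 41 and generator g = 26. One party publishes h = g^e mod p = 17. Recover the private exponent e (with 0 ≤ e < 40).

Successive powers of 26 modulo 41:
  26^0=1  26^1=26  26^2=20  26^3=28  26^4=31  26^5=27
  26^6=5  26^7=7  26^8=18  26^9=17
So 26^9 ≡ 17 (mod 41), giving e = 9.

9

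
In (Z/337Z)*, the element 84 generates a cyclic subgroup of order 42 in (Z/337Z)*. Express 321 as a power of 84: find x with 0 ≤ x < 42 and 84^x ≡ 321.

Baby-step giant-step with m = ceil(sqrt(42)) = 7.
Baby table (84^j mod 337 for j=0..6):
  0:1  1:84  2:316  3:258  4:104  5:311  6:175
Giant step factor: 84^(-7) ≡ 129 (mod 337).
Scan 321·129^i mod 337 for i = 0, 1, …:
  i=0: 321   i=1: 295   i=2: 311
Match at i=2, j=5: x = 2·7 + 5 = 19.

19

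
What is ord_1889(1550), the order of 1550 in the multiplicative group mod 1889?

1888

The order of 1550 must divide p − 1 = 1888 = 2^5 · 59.
Divisors: 1, 2, 4, 8, 16, 32, 59, 118, 236, 472, 944, 1888.
Check each in increasing order: 1550^1 ≡ 1550;  1550^2 ≡ 1581;  1550^4 ≡ 414;  1550^8 ≡ 1386;  1550^16 ≡ 1772;  1550^32 ≡ 466;  1550^59 ≡ 975;  1550^118 ≡ 458;  1550^236 ≡ 85;  1550^472 ≡ 1558;  1550^944 ≡ 1888;  1550^1888 ≡ 1.
Smallest exponent giving 1 is 1888.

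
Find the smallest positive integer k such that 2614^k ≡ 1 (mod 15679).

The order of 2614 must divide p − 1 = 15678 = 2 · 3^2 · 13 · 67.
Divisors: 1, 2, 3, 6, 9, 13, 18, 26, 39, 67, 78, 117, 134, 201, 234, 402, 603, 871, 1206, 1742, 2613, 5226, 7839, 15678.
Check each in increasing order: 2614^1 ≡ 2614;  2614^2 ≡ 12631;  2614^3 ≡ 13139;  2614^6 ≡ 7531;  2614^9 ≡ 15319;  2614^13 ≡ 9408;  2614^18 ≡ 4168;  2614^26 ≡ 2509;  2614^39 ≡ 7777;  2614^67 ≡ 5864;  2614^78 ≡ 7826;  2614^117 ≡ 12603;  2614^134 ≡ 2449;  2614^201 ≡ 14651;  2614^234 ≡ 7339;  2614^402 ≡ 6291;  2614^603 ≡ 8279;  2614^871 ≡ 15678;  2614^1206 ≡ 8932;  2614^1742 ≡ 1.
Smallest exponent giving 1 is 1742.

1742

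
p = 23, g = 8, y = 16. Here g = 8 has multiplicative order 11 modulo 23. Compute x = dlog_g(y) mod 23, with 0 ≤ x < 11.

5

Successive powers of 8 modulo 23:
  8^0=1  8^1=8  8^2=18  8^3=6  8^4=2  8^5=16
So 8^5 ≡ 16 (mod 23), giving x = 5.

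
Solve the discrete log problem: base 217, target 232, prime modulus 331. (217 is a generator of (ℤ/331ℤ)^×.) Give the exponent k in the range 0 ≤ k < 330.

274

Baby-step giant-step with m = ceil(sqrt(330)) = 19.
Baby table (217^j mod 331 for j=0..18):
  0:1  1:217  2:87  3:12  4:287  5:51  6:144  7:134
  8:281  9:73  10:284  11:62  12:214  13:98  14:82  15:251
  16:183  17:322  18:33
Giant step factor: 217^(-19) ≡ 93 (mod 331).
Scan 232·93^i mod 331 for i = 0, 1, …:
  i=0: 232   i=1: 61   i=2: 46   i=3: 306
  i=4: 323   i=5: 249   i=6: 318   i=7: 115
  i=8: 103   i=9: 311     …   i=13: 92
  i=14: 281
Match at i=14, j=8: k = 14·19 + 8 = 274.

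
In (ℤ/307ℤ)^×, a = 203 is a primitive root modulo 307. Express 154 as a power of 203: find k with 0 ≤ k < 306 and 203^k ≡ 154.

Baby-step giant-step with m = ceil(sqrt(306)) = 18.
Baby table (203^j mod 307 for j=0..17):
  0:1  1:203  2:71  3:291  4:129  5:92  6:256  7:85
  8:63  9:202  10:175  11:220  12:145  13:270  14:164  15:136
  16:285  17:139
Giant step factor: 203^(-18) ≡ 216 (mod 307).
Scan 154·216^i mod 307 for i = 0, 1, …:
  i=0: 154   i=1: 108   i=2: 303   i=3: 57
  i=4: 32   i=5: 158   i=6: 51   i=7: 271
  i=8: 206   i=9: 288     …   i=13: 12
  i=14: 136
Match at i=14, j=15: k = 14·18 + 15 = 267.

267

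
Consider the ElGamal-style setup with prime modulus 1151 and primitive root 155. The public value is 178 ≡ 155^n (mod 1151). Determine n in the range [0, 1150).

373

Baby-step giant-step with m = ceil(sqrt(1150)) = 34.
Baby table (155^j mod 1151 for j=0..33):
  0:1  1:155  2:1005  3:390  4:598  5:610  6:168  7:718
  8:794  9:1064  10:327  11:41  12:600  13:920  14:1027  15:347
  16:839  17:1133  18:663  19:326  20:1037  21:746  22:530  23:429
  24:888  25:671  26:415  27:1020  28:413  29:710  30:705  31:1081
  32:660  33:1012
Giant step factor: 155^(-34) ≡ 643 (mod 1151).
Scan 178·643^i mod 1151 for i = 0, 1, …:
  i=0: 178   i=1: 505   i=2: 133   i=3: 345
  i=4: 843   i=5: 1079   i=6: 895   i=7: 1136
  i=8: 714   i=9: 1004   i=10: 1012
Match at i=10, j=33: n = 10·34 + 33 = 373.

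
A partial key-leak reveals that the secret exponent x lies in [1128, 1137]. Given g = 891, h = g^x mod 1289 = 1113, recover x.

1129

Compute 891^1128 mod 1289 = 700, then multiply by 891 repeatedly:
  891^1128=700  891^1129=1113
Found 1113 at exponent 1129.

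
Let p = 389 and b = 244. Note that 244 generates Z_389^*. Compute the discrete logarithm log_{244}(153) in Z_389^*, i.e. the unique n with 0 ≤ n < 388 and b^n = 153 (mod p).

Baby-step giant-step with m = ceil(sqrt(388)) = 20.
Baby table (244^j mod 389 for j=0..19):
  0:1  1:244  2:19  3:357  4:361  5:170  6:246  7:118
  8:6  9:297  10:114  11:197  12:221  13:242  14:309  15:319
  16:36  17:226  18:295  19:15
Giant step factor: 244^(-20) ≡ 252 (mod 389).
Scan 153·252^i mod 389 for i = 0, 1, …:
  i=0: 153   i=1: 45   i=2: 59   i=3: 86
  i=4: 277   i=5: 173   i=6: 28   i=7: 54
  i=8: 382   i=9: 181     …   i=14: 225
  i=15: 295
Match at i=15, j=18: n = 15·20 + 18 = 318.

318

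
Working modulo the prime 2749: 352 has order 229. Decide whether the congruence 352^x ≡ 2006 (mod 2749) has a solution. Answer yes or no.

2006 ∈ ⟨352⟩ iff 2006^229 ≡ 1 (mod 2749), since |⟨352⟩| = 229.
2006^229 mod 2749 = 1.
Since 1 = 1, 2006 lies in the subgroup.

yes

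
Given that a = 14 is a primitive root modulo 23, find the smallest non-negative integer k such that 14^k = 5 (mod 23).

Successive powers of 14 modulo 23:
  14^0=1  14^1=14  14^2=12  14^3=7  14^4=6  14^5=15
  14^6=3  14^7=19  14^8=13  14^9=21  14^10=18  14^11=22
  14^12=9  14^13=11  14^14=16  14^15=17  14^16=8  14^17=20
  14^18=4  14^19=10  14^20=2  14^21=5
So 14^21 ≡ 5 (mod 23), giving k = 21.

21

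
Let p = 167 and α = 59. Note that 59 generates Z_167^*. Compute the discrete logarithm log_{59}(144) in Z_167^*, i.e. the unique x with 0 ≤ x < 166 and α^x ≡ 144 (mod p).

78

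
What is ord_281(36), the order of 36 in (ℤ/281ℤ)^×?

28

The order of 36 must divide p − 1 = 280 = 2^3 · 5 · 7.
Divisors: 1, 2, 4, 5, 7, 8, 10, 14, 20, 28, 35, 40, 56, 70, 140, 280.
Check each in increasing order: 36^1 ≡ 36;  36^2 ≡ 172;  36^4 ≡ 79;  36^5 ≡ 34;  36^7 ≡ 228;  36^8 ≡ 59;  36^10 ≡ 32;  36^14 ≡ 280;  36^20 ≡ 181;  36^28 ≡ 1.
Smallest exponent giving 1 is 28.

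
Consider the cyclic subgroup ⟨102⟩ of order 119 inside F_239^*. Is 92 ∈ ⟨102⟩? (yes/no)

92 ∈ ⟨102⟩ iff 92^119 ≡ 1 (mod 239), since |⟨102⟩| = 119.
92^119 mod 239 = 238.
Since 238 ≠ 1, 92 does not lie in the subgroup.

no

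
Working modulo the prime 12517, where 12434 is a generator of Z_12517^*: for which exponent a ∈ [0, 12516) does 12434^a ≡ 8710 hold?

3947

Baby-step giant-step with m = ceil(sqrt(12516)) = 112.
Baby table (12434^j mod 12517 for j=0..111):
  0:1  1:12434  2:6889  3:3995  4:6374  5:9189  6:850  7:4552
  8:10211  9:3643  10:10556  11:42  12:9031  13:1447  14:5069  15:4851
  16:10428  17:10666  18:3429  19:3284  20:2802  21:5257  22:1764  23:3792
  24:10706  25:109  26:3470  27:12398  28:9877  29:6331  30:241  31:5031
  32:8005  33:11503  34:9060  35:11557  36:4578  37:8053  38:7519  39:1773
  40:3045  41:10122  42:11030  43:10768  44:7480  45:5010  46:9748  47:4521
  48:267  49:2873  50:11881  51:2720  52:12063  53:131  54:1644  55:1235
  56:10148  57:8872  58:2127  59:11214  60:8013  61:10839  62:1587  63:5966
  64:5502  65:6463  66:1802  67:638  68:9631  69:1715  70:7859  71:11104
  72:4626  73:4069  74:232  75:5778  76:8589  77:582  78:1762  79:3958
  80:9445  81:4636  82:3239  83:6537  84:8177  85:9744  86:4853  87:10262
  88:11927  89:11419  90:3515  91:8663  92:6957  93:10868  94:11697  95:5475
  96:8704  97:3554  98:5426  99:254  100:3952  101:9943  102:853  103:4303
  104:5844  105:3111  106:4644  107:2575  108:11581  109:2586  110:10668  111:3263
Giant step factor: 12434^(-112) ≡ 9259 (mod 12517).
Scan 8710·9259^i mod 12517 for i = 0, 1, …:
  i=0: 8710   i=1: 11376   i=2: 12346   i=3: 6370
  i=4: 12243   i=5: 3985   i=6: 9516   i=7: 1481
  i=8: 6464   i=9: 6399     …   i=34: 9893
  i=35: 12398
Match at i=35, j=27: a = 35·112 + 27 = 3947.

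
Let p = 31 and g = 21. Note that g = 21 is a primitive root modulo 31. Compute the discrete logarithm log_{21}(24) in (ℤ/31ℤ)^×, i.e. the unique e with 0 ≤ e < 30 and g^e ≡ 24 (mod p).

Successive powers of 21 modulo 31:
  21^0=1  21^1=21  21^2=7  21^3=23  21^4=18  21^5=6
  21^6=2  21^7=11  21^8=14  21^9=15  21^10=5  21^11=12
  21^12=4  21^13=22  21^14=28  21^15=30  21^16=10  21^17=24
So 21^17 ≡ 24 (mod 31), giving e = 17.

17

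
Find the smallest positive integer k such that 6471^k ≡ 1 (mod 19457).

The order of 6471 must divide p − 1 = 19456 = 2^10 · 19.
Divisors: 1, 2, 4, 8, 16, 19, 32, 38, 64, 76, 128, 152, 256, 304, 512, 608, 1024, 1216, 2432, 4864, 9728, 19456.
Check each in increasing order: 6471^1 ≡ 6471;  6471^2 ≡ 2377;  6471^4 ≡ 7599;  6471^8 ≡ 15882;  6471^16 ≡ 16833;  6471^19 ≡ 18766;  6471^32 ≡ 17055;  6471^38 ≡ 10513;  6471^64 ≡ 10332;  6471^76 ≡ 7409;  6471^128 ≡ 9122;  6471^152 ≡ 5084;  6471^256 ≡ 12752;  6471^304 ≡ 8160;  6471^512 ≡ 11355;  6471^608 ≡ 3746;  6471^1024 ≡ 13943;  6471^1216 ≡ 4019;  6471^2432 ≡ 3051;  6471^4864 ≡ 8155;  6471^9728 ≡ 19456;  6471^19456 ≡ 1.
Smallest exponent giving 1 is 19456.

19456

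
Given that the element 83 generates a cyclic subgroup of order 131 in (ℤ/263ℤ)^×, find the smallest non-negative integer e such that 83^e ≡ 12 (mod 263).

121

Baby-step giant-step with m = ceil(sqrt(131)) = 12.
Baby table (83^j mod 263 for j=0..11):
  0:1  1:83  2:51  3:25  4:234  5:223  6:99  7:64
  8:52  9:108  10:22  11:248
Giant step factor: 83^(-12) ≡ 124 (mod 263).
Scan 12·124^i mod 263 for i = 0, 1, …:
  i=0: 12   i=1: 173   i=2: 149   i=3: 66
  i=4: 31   i=5: 162   i=6: 100   i=7: 39
  i=8: 102   i=9: 24   i=10: 83
Match at i=10, j=1: e = 10·12 + 1 = 121.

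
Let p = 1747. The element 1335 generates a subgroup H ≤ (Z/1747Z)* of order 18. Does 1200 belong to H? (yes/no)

yes

1200 ∈ ⟨1335⟩ iff 1200^18 ≡ 1 (mod 1747), since |⟨1335⟩| = 18.
1200^18 mod 1747 = 1.
Since 1 = 1, 1200 lies in the subgroup.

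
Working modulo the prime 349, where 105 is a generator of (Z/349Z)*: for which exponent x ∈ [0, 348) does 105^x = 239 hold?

162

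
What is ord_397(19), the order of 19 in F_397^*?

99

The order of 19 must divide p − 1 = 396 = 2^2 · 3^2 · 11.
Divisors: 1, 2, 3, 4, 6, 9, 11, 12, 18, 22, 33, 36, 44, 66, 99, 132, 198, 396.
Check each in increasing order: 19^1 ≡ 19;  19^2 ≡ 361;  19^3 ≡ 110;  19^4 ≡ 105;  19^6 ≡ 190;  19^9 ≡ 256;  19^11 ≡ 312;  19^12 ≡ 370;  19^18 ≡ 31;  19^22 ≡ 79;  19^33 ≡ 34;  19^36 ≡ 167;  19^44 ≡ 286;  19^66 ≡ 362;  19^99 ≡ 1.
Smallest exponent giving 1 is 99.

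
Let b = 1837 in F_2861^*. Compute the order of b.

The order of 1837 must divide p − 1 = 2860 = 2^2 · 5 · 11 · 13.
Divisors: 1, 2, 4, 5, 10, 11, 13, 20, 22, 26, 44, 52, 55, 65, 110, 130, 143, 220, 260, 286, 572, 715, 1430, 2860.
Check each in increasing order: 1837^1 ≡ 1837;  1837^2 ≡ 1450;  1837^4 ≡ 2526;  1837^5 ≡ 2581;  1837^10 ≡ 1153;  1837^11 ≡ 921;  1837^13 ≡ 2224;  1837^20 ≡ 1905;  1837^22 ≡ 1385;  1837^26 ≡ 2368;  1837^44 ≡ 1355;  1837^52 ≡ 2725;  1837^55 ≡ 559;  1837^65 ≡ 802;  1837^110 ≡ 632;  1837^130 ≡ 2340;  1837^143 ≡ 1.
Smallest exponent giving 1 is 143.

143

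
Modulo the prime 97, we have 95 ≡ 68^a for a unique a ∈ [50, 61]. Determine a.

58

Compute 68^50 mod 97 = 32, then multiply by 68 repeatedly:
  68^50=32  68^51=42  68^52=43  68^53=14  68^54=79
  68^55=37  68^56=91  68^57=77  68^58=95
Found 95 at exponent 58.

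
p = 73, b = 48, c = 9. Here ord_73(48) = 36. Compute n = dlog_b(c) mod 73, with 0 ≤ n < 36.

6

Successive powers of 48 modulo 73:
  48^0=1  48^1=48  48^2=41  48^3=70  48^4=2  48^5=23
  48^6=9
So 48^6 ≡ 9 (mod 73), giving n = 6.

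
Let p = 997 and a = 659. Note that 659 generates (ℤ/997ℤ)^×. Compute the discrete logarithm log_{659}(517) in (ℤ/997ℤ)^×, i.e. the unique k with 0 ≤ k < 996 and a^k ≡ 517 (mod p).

90

Baby-step giant-step with m = ceil(sqrt(996)) = 32.
Baby table (659^j mod 997 for j=0..31):
  0:1  1:659  2:586  3:335  4:428  5:898  6:561  7:809
  8:733  9:499  10:828  11:293  12:666  13:214  14:449  15:779
  16:903  17:865  18:748  19:414  20:645  21:333  22:107  23:723
  24:888  25:950  26:931  27:374  28:207  29:821  30:665  31:552
Giant step factor: 659^(-32) ≡ 866 (mod 997).
Scan 517·866^i mod 997 for i = 0, 1, …:
  i=0: 517   i=1: 69   i=2: 931
Match at i=2, j=26: k = 2·32 + 26 = 90.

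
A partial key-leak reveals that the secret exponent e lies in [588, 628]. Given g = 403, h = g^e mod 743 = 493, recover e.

Compute 403^588 mod 743 = 198, then multiply by 403 repeatedly:
  403^588=198  403^589=293  403^590=685  403^591=402  403^592=32
  403^593=265  403^594=546  403^595=110  403^596=493
Found 493 at exponent 596.

596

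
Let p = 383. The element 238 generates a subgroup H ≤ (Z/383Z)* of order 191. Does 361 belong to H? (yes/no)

yes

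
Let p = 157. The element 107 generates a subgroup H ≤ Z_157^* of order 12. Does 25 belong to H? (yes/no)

no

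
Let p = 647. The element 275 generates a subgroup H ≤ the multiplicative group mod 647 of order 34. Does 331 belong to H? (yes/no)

yes

331 ∈ ⟨275⟩ iff 331^34 ≡ 1 (mod 647), since |⟨275⟩| = 34.
331^34 mod 647 = 1.
Since 1 = 1, 331 lies in the subgroup.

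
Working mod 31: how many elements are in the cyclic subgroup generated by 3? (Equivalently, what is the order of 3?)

The order of 3 must divide p − 1 = 30 = 2 · 3 · 5.
Divisors: 1, 2, 3, 5, 6, 10, 15, 30.
Check each in increasing order: 3^1 ≡ 3;  3^2 ≡ 9;  3^3 ≡ 27;  3^5 ≡ 26;  3^6 ≡ 16;  3^10 ≡ 25;  3^15 ≡ 30;  3^30 ≡ 1.
Smallest exponent giving 1 is 30.

30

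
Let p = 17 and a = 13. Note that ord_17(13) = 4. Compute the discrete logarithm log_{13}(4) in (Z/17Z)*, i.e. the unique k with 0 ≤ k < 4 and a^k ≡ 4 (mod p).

Successive powers of 13 modulo 17:
  13^0=1  13^1=13  13^2=16  13^3=4
So 13^3 ≡ 4 (mod 17), giving k = 3.

3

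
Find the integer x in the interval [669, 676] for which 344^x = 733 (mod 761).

675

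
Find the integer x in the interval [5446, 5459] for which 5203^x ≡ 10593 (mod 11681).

5458

Compute 5203^5446 mod 11681 = 5764, then multiply by 5203 repeatedly:
  5203^5446=5764  5203^5447=4965  5203^5448=6204  5203^5449=4809  5203^5450=525
  5203^5451=9902  5203^5452=6896  5203^5453=7537  5203^5454=1894  5203^5455=7399
  5203^5456=8102  5203^5457=9658  5203^5458=10593
Found 10593 at exponent 5458.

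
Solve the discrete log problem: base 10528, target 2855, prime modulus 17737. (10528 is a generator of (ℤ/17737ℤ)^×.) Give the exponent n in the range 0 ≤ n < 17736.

10555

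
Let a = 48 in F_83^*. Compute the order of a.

The order of 48 must divide p − 1 = 82 = 2 · 41.
Divisors: 1, 2, 41, 82.
Check each in increasing order: 48^1 ≡ 48;  48^2 ≡ 63;  48^41 ≡ 1.
Smallest exponent giving 1 is 41.

41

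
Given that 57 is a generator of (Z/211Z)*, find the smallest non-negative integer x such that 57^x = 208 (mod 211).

Baby-step giant-step with m = ceil(sqrt(210)) = 15.
Baby table (57^j mod 211 for j=0..14):
  0:1  1:57  2:84  3:146  4:93  5:26  6:5  7:74
  8:209  9:97  10:43  11:130  12:25  13:159  14:201
Giant step factor: 57^(-15) ≡ 67 (mod 211).
Scan 208·67^i mod 211 for i = 0, 1, …:
  i=0: 208   i=1: 10   i=2: 37   i=3: 158
  i=4: 36   i=5: 91   i=6: 189   i=7: 3
  i=8: 201
Match at i=8, j=14: x = 8·15 + 14 = 134.

134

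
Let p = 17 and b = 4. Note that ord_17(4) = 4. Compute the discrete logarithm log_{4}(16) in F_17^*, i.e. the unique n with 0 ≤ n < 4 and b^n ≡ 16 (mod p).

2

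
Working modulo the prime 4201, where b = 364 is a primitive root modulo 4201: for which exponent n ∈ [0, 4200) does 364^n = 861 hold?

3859

Baby-step giant-step with m = ceil(sqrt(4200)) = 65.
Baby table (364^j mod 4201 for j=0..64):
  0:1  1:364  2:2265  3:1064  4:804  5:2787  6:2027  7:2653
  8:3663  9:1615  10:3921  11:3105  12:151  13:351  14:1734  15:1026
  16:3776  17:737  18:3605  19:1508  20:2782  21:207  22:3931  23:2544
  24:1796  25:2589  26:1372  27:3690  28:3041  29:2061  30:2426  31:854
  32:4183  33:1850  34:1240  35:1853  36:2332  37:246  38:1323  39:2658
  40:1282  41:337  42:839  43:2924  44:1483  45:2084  46:2396  47:2537
  48:3449  49:3538  50:2326  51:2263  52:336  53:475  54:659  55:419
  56:1280  57:3810  58:510  59:796  60:4076  61:711  62:2543  63:1432
  64:324
Giant step factor: 364^(-65) ≡ 1514 (mod 4201).
Scan 861·1514^i mod 4201 for i = 0, 1, …:
  i=0: 861   i=1: 1244   i=2: 1368   i=3: 59
  i=4: 1105   i=5: 972   i=6: 1258   i=7: 1559
  i=8: 3565   i=9: 3326     …   i=58: 2837
  i=59: 1796
Match at i=59, j=24: n = 59·65 + 24 = 3859.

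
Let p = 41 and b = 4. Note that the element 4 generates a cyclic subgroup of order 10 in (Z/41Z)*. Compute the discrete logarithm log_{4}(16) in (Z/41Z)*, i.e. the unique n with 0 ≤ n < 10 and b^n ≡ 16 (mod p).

2

Successive powers of 4 modulo 41:
  4^0=1  4^1=4  4^2=16
So 4^2 ≡ 16 (mod 41), giving n = 2.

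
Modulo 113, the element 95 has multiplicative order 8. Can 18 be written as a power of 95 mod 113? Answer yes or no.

⟨95⟩ has order 8; its elements mod 113 are {1, 15, 18, 44, 69, 95, 98, 112}.
18 is in this set.

yes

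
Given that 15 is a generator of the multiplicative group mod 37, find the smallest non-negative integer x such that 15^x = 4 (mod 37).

14

Successive powers of 15 modulo 37:
  15^0=1  15^1=15  15^2=3  15^3=8  15^4=9  15^5=24
  15^6=27  15^7=35  15^8=7  15^9=31  15^10=21  15^11=19
  15^12=26  15^13=20  15^14=4
So 15^14 ≡ 4 (mod 37), giving x = 14.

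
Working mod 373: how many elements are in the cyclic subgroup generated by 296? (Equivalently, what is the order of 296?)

The order of 296 must divide p − 1 = 372 = 2^2 · 3 · 31.
Divisors: 1, 2, 3, 4, 6, 12, 31, 62, 93, 124, 186, 372.
Check each in increasing order: 296^1 ≡ 296;  296^2 ≡ 334;  296^3 ≡ 19;  296^4 ≡ 29;  296^6 ≡ 361;  296^12 ≡ 144;  296^31 ≡ 173;  296^62 ≡ 89;  296^93 ≡ 104;  296^124 ≡ 88;  296^186 ≡ 372;  296^372 ≡ 1.
Smallest exponent giving 1 is 372.

372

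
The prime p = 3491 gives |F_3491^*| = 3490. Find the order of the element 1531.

1745

The order of 1531 must divide p − 1 = 3490 = 2 · 5 · 349.
Divisors: 1, 2, 5, 10, 349, 698, 1745, 3490.
Check each in increasing order: 1531^1 ≡ 1531;  1531^2 ≡ 1500;  1531^5 ≡ 2259;  1531^10 ≡ 2730;  1531^349 ≡ 523;  1531^698 ≡ 1231;  1531^1745 ≡ 1.
Smallest exponent giving 1 is 1745.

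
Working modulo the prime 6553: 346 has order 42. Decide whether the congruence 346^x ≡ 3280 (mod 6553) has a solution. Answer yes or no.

3280 ∈ ⟨346⟩ iff 3280^42 ≡ 1 (mod 6553), since |⟨346⟩| = 42.
3280^42 mod 6553 = 4609.
Since 4609 ≠ 1, 3280 does not lie in the subgroup.

no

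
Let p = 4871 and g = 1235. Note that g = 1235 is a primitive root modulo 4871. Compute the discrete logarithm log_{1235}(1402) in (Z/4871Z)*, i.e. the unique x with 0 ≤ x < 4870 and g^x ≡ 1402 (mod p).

Baby-step giant-step with m = ceil(sqrt(4870)) = 70.
Baby table (1235^j mod 4871 for j=0..69):
  0:1  1:1235  2:602  3:3078  4:1950  5:1976  6:4860  7:1028
  8:3120  9:239  10:2905  11:2619  12:121  13:3305  14:4648  15:2242
  16:2142  17:417  18:3540  19:2613  20:2453  21:4564  22:793  23:284
  24:28  25:483  26:2243  27:3377  28:1019  29:1747  30:4563  31:4429
  32:4553  33:1821  34:3404  35:267  36:3388  37:4862  38:3498  39:4324
  40:1524  41:1934  42:1700  43:99  44:490  45:1146  46:2720  47:3081
  48:784  49:3782  50:4352  51:2007  52:4177  53:206  54:1118  55:2237
  56:838  57:2278  58:2763  59:2605  60:2315  61:4619  62:524  63:4168
  64:3704  65:571  66:3761  67:2772  68:3978  69:2862
Giant step factor: 1235^(-70) ≡ 3091 (mod 4871).
Scan 1402·3091^i mod 4871 for i = 0, 1, …:
  i=0: 1402   i=1: 3263   i=2: 2963   i=3: 1153
  i=4: 3222   i=5: 2878   i=6: 1452   i=7: 1941
  i=8: 3430   i=9: 2834     …   i=15: 2268
  i=16: 1019
Match at i=16, j=28: x = 16·70 + 28 = 1148.

1148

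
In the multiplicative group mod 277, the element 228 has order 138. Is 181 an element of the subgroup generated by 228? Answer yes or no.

181 ∈ ⟨228⟩ iff 181^138 ≡ 1 (mod 277), since |⟨228⟩| = 138.
181^138 mod 277 = 276.
Since 276 ≠ 1, 181 does not lie in the subgroup.

no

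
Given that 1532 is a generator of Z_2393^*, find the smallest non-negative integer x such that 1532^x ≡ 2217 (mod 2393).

Baby-step giant-step with m = ceil(sqrt(2392)) = 49.
Baby table (1532^j mod 2393 for j=0..48):
  0:1  1:1532  2:1884  3:330  4:637  5:1933  6:1215  7:2019
  8:1352  9:1319  10:1016  11:1062  12:2137  13:260  14:1082  15:1668
  16:2045  17:503  18:50  19:24  20:873  21:2142  22:741  23:930
  24:925  25:444  26:596  27:1339  28:547  29:454  30:1558  31:1035
  32:1454  33:2038  34:1744  35:1220  36:107  37:1200  38:576  39:1808
  40:1155  41:1033  42:783  43:663  44:1084  45:2339  46:1027  47:1163
  48:1324
Giant step factor: 1532^(-49) ≡ 1306 (mod 2393).
Scan 2217·1306^i mod 2393 for i = 0, 1, …:
  i=0: 2217   i=1: 2265   i=2: 342   i=3: 1554
  i=4: 260
Match at i=4, j=13: x = 4·49 + 13 = 209.

209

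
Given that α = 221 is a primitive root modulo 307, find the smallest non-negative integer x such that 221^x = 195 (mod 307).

Baby-step giant-step with m = ceil(sqrt(306)) = 18.
Baby table (221^j mod 307 for j=0..17):
  0:1  1:221  2:28  3:48  4:170  5:116  6:155  7:178
  8:42  9:72  10:255  11:174  12:79  13:267  14:63  15:108
  16:229  17:261
Giant step factor: 221^(-18) ≡ 114 (mod 307).
Scan 195·114^i mod 307 for i = 0, 1, …:
  i=0: 195   i=1: 126   i=2: 242   i=3: 265
  i=4: 124   i=5: 14   i=6: 61   i=7: 200
  i=8: 82   i=9: 138   i=10: 75   i=11: 261
Match at i=11, j=17: x = 11·18 + 17 = 215.

215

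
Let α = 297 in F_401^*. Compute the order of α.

400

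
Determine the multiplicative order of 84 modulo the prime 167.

83

The order of 84 must divide p − 1 = 166 = 2 · 83.
Divisors: 1, 2, 83, 166.
Check each in increasing order: 84^1 ≡ 84;  84^2 ≡ 42;  84^83 ≡ 1.
Smallest exponent giving 1 is 83.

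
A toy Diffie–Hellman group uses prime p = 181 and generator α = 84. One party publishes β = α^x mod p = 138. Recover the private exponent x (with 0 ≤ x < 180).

110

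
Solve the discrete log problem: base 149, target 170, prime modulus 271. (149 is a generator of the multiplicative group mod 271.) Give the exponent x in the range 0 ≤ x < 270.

Successive powers of 149 modulo 271:
  149^0=1  149^1=149  149^2=250  149^3=123  149^4=170
So 149^4 ≡ 170 (mod 271), giving x = 4.

4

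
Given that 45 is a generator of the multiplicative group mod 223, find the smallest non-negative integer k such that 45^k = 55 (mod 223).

190

Baby-step giant-step with m = ceil(sqrt(222)) = 15.
Baby table (45^j mod 223 for j=0..14):
  0:1  1:45  2:18  3:141  4:101  5:85  6:34  7:192
  8:166  9:111  10:89  11:214  12:41  13:61  14:69
Giant step factor: 45^(-15) ≡ 118 (mod 223).
Scan 55·118^i mod 223 for i = 0, 1, …:
  i=0: 55   i=1: 23   i=2: 38   i=3: 24
  i=4: 156   i=5: 122   i=6: 124   i=7: 137
  i=8: 110   i=9: 46   i=10: 76   i=11: 48
  i=12: 89
Match at i=12, j=10: k = 12·15 + 10 = 190.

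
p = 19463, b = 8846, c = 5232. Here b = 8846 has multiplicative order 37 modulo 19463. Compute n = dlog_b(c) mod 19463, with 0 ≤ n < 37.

19

Successive powers of 8846 modulo 19463:
  8846^0=1  8846^1=8846  8846^2=10456  8846^3=5600  8846^4=4265  8846^5=8896
  8846^6=5107  8846^7=2899  8846^8=11783  8846^9=8053  8846^10=2258  8846^11=5230
  8846^12=1029  8846^13=13313  8846^14=15648  8846^15=1352  8846^16=9510  8846^17=6374
  8846^18=93  8846^19=5232
So 8846^19 ≡ 5232 (mod 19463), giving n = 19.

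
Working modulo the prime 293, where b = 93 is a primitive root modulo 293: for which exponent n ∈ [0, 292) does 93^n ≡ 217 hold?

253

Baby-step giant-step with m = ceil(sqrt(292)) = 18.
Baby table (93^j mod 293 for j=0..17):
  0:1  1:93  2:152  3:72  4:250  5:103  6:203  7:127
  8:91  9:259  10:61  11:106  12:189  13:290  14:14  15:130
  16:77  17:129
Giant step factor: 93^(-18) ≡ 238 (mod 293).
Scan 217·238^i mod 293 for i = 0, 1, …:
  i=0: 217   i=1: 78   i=2: 105   i=3: 85
  i=4: 13   i=5: 164   i=6: 63   i=7: 51
  i=8: 125   i=9: 157     …   i=13: 270
  i=14: 93
Match at i=14, j=1: n = 14·18 + 1 = 253.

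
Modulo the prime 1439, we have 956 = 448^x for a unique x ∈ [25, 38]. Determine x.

Compute 448^25 mod 1439 = 454, then multiply by 448 repeatedly:
  448^25=454  448^26=493  448^27=697  448^28=1432  448^29=1181
  448^30=975  448^31=783  448^32=1107  448^33=920  448^34=606
  448^35=956
Found 956 at exponent 35.

35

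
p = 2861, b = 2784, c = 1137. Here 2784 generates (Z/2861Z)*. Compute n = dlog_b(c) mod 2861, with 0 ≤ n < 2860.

Baby-step giant-step with m = ceil(sqrt(2860)) = 54.
Baby table (2784^j mod 2861 for j=0..53):
  0:1  1:2784  2:207  3:1227  4:2795  5:2221  6:643  7:1987
  8:1495  9:2186  10:477  11:464  12:1465  13:1635  14:2850  15:847
  16:584  17:808  18:726  19:1318  20:1510  21:1031  22:721  23:1703
  24:475  25:618  26:1051  27:2042  28:121  29:2127  30:2159  31:2556
  32:597  33:2668  34:556  35:103  36:652  37:1294  38:497  39:1785
  40:2744  41:426  42:1530  43:2352  44:2000  45:494  46:2016  47:2123
  48:2467  49:1728  50:1411  51:71  52:255  53:392
Giant step factor: 2784^(-54) ≡ 2223 (mod 2861).
Scan 1137·2223^i mod 2861 for i = 0, 1, …:
  i=0: 1137   i=1: 1288   i=2: 2224   i=3: 144
  i=4: 2541   i=5: 1029   i=6: 1528   i=7: 737
  i=8: 1859   i=9: 1273     …   i=20: 148
  i=21: 2850
Match at i=21, j=14: n = 21·54 + 14 = 1148.

1148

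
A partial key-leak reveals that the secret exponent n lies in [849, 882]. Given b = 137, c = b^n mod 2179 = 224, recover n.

868

Compute 137^849 mod 2179 = 1151, then multiply by 137 repeatedly:
  137^849=1151  137^850=799  137^851=513  137^852=553  137^853=1675
  137^854=680  137^855=1642  137^856=517  137^857=1101  137^858=486
  137^859=1212  137^860=440  137^861=1447  137^862=2129  137^863=1866
  137^864=699  137^865=2066  137^866=1951  137^867=1449  137^868=224
Found 224 at exponent 868.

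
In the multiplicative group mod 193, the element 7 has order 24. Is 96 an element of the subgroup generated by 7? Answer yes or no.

no

96 ∈ ⟨7⟩ iff 96^24 ≡ 1 (mod 193), since |⟨7⟩| = 24.
96^24 mod 193 = 81.
Since 81 ≠ 1, 96 does not lie in the subgroup.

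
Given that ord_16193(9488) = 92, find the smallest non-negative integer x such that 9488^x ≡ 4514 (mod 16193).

71

Baby-step giant-step with m = ceil(sqrt(92)) = 10.
Baby table (9488^j mod 16193 for j=0..9):
  0:1  1:9488  2:5257  3:3976  4:10791  5:12862  6:4208  7:9759
  8:1818  9:3639
Giant step factor: 9488^(-10) ≡ 6731 (mod 16193).
Scan 4514·6731^i mod 16193 for i = 0, 1, …:
  i=0: 4514   i=1: 5666   i=2: 3331   i=3: 9849
  i=4: 15670   i=5: 9761   i=6: 6290   i=7: 9488
Match at i=7, j=1: x = 7·10 + 1 = 71.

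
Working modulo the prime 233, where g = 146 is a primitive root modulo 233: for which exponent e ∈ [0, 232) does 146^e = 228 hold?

153

Baby-step giant-step with m = ceil(sqrt(232)) = 16.
Baby table (146^j mod 233 for j=0..15):
  0:1  1:146  2:113  3:188  4:187  5:41  6:161  7:206
  8:19  9:211  10:50  11:77  12:58  13:80  14:30  15:186
Giant step factor: 146^(-16) ≡ 71 (mod 233).
Scan 228·71^i mod 233 for i = 0, 1, …:
  i=0: 228   i=1: 111   i=2: 192   i=3: 118
  i=4: 223   i=5: 222   i=6: 151   i=7: 3
  i=8: 213   i=9: 211
Match at i=9, j=9: e = 9·16 + 9 = 153.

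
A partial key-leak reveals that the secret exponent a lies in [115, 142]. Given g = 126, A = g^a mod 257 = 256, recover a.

128

Compute 126^115 mod 257 = 125, then multiply by 126 repeatedly:
  126^115=125  126^116=73  126^117=203  126^118=135  126^119=48
  126^120=137  126^121=43  126^122=21  126^123=76  126^124=67
  126^125=218  126^126=226  126^127=206  126^128=256
Found 256 at exponent 128.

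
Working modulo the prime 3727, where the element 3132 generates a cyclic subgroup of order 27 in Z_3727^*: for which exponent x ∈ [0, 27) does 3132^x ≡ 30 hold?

Successive powers of 3132 modulo 3727:
  3132^0=1  3132^1=3132  3132^2=3687  3132^3=1438  3132^4=1600  3132^5=2112
  3132^6=3086  3132^7=1241  3132^8=3278  3132^9=2538  3132^10=3052  3132^11=2836
  3132^12=911  3132^13=2097  3132^14=830  3132^15=1841  3132^16=343  3132^17=900
  3132^18=1188  3132^19=1270  3132^20=931  3132^21=1378  3132^22=30
So 3132^22 ≡ 30 (mod 3727), giving x = 22.

22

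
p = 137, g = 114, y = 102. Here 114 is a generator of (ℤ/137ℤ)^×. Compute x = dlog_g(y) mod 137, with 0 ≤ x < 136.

113

Baby-step giant-step with m = ceil(sqrt(136)) = 12.
Baby table (114^j mod 137 for j=0..11):
  0:1  1:114  2:118  3:26  4:87  5:54  6:128  7:70
  8:34  9:40  10:39  11:62
Giant step factor: 114^(-12) ≡ 22 (mod 137).
Scan 102·22^i mod 137 for i = 0, 1, …:
  i=0: 102   i=1: 52   i=2: 48   i=3: 97
  i=4: 79   i=5: 94   i=6: 13   i=7: 12
  i=8: 127   i=9: 54
Match at i=9, j=5: x = 9·12 + 5 = 113.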